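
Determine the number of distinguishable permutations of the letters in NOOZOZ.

60

The 6 letters of NOOZOZ have repeats: O appearing 3 times and Z appearing twice.
Dividing 6! = 720 by 3!·2! = 12 for the repeated letters gives 60.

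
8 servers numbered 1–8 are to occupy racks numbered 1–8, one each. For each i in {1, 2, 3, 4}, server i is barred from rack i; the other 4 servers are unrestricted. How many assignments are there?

24024

Let Aᵢ (for 1 ≤ i ≤ 4) be the placements that put server i in its forbidden rack. Any j of these fix j positions, leaving (8−j)! ways to fill the rest, and there are C(4,j) ways to pick which j.
By inclusion–exclusion, the number of valid placements is Σ_{j=0}^{4} (−1)^j C(4,j)·(8−j)!.
Computing: 40320 − 20160 + 4320 − 480 + 24 = 24024.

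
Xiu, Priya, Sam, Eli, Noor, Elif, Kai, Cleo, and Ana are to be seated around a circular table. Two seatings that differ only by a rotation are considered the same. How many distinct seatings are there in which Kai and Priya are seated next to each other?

10080

Glue Kai and Priya into a block (2 internal orders). Seating 8 units around a circle gives (7)! arrangements.
So 2 × (7)! = 2 × 5040 = 10080.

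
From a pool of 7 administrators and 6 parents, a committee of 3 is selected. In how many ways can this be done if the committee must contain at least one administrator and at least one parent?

231

Unrestricted: C(13,3) = 286 ways to pick any 3 of the 13.
Selections missing a whole group: no administrators → C(6,3) = 20; no parents → C(7,3) = 35.
Both groups omitted at once is impossible, so 286 − 55 = 231.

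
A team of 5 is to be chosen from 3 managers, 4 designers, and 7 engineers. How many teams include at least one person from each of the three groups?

With no constraint there are C(14,5) = 2002 possible selections.
Subtract selections that omit an entire group: no managers → C(11,5) = 462; no designers → C(10,5) = 252; no engineers → C(7,5) = 21.
Add back selections omitting two groups (i.e. drawn from a single group): C(3,5) + C(4,5) + C(7,5) = 21.
By inclusion–exclusion: 2002 − 735 + 21 = 1288.

1288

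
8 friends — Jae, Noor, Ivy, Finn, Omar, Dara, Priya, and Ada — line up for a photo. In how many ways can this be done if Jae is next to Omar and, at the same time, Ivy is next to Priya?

Treat {Jae,Omar} as one block (2 orders) and {Ivy,Priya} as another (2 orders).
That leaves 6 units to arrange: 2 × 2 × 6! = 4 × 720 = 2880.

2880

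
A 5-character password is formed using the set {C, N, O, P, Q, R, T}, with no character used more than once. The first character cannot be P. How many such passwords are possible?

2160

The first character has 7−1 = 6 choices (anything except P).
The remaining 4 characters are filled from the other 6 symbols without repetition: 6 × 5 × 4 × 3 = 360.
Total: 6 × 360 = 2160.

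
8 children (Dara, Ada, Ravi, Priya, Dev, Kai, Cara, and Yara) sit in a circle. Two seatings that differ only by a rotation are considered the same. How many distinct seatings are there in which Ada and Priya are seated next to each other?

Glue Ada and Priya into a block (2 internal orders). Seating 7 units around a circle gives (6)! arrangements.
So 2 × (6)! = 2 × 720 = 1440.

1440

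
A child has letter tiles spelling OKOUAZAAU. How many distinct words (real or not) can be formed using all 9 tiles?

The 9 letters of OKOUAZAAU have repeats: A appearing 3 times, O appearing twice, and U appearing twice.
The number of distinct arrangements is 9!/(3!·2!·2!) = 362880/24 = 15120.

15120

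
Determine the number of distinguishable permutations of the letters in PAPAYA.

The 6 letters of PAPAYA have repeats: A appearing 3 times and P appearing twice.
Dividing 6! = 720 by 3!·2! = 12 for the repeated letters gives 60.

60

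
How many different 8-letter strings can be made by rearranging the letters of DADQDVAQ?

1680

The 8 letters of DADQDVAQ have repeats: A appearing twice, D appearing 3 times, and Q appearing twice.
The number of distinct arrangements is 8!/(3!·2!·2!) = 40320/24 = 1680.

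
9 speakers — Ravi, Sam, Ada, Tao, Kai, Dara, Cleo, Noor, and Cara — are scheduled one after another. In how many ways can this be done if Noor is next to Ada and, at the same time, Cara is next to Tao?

Treat {Noor,Ada} as one block (2 orders) and {Cara,Tao} as another (2 orders).
That leaves 7 units to arrange: 2 × 2 × 7! = 4 × 5040 = 20160.

20160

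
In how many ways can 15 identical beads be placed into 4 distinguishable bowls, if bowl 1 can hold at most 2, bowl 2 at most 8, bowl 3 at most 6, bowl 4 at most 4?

45

Without the upper bounds there are C(18,3) = 816 ways to split 15 among 4 bowls.
Subtract solutions that violate a single cap (substitute x_i' = x_i − (cap_i+1)): x_1 ≥ 3 gives C(15,3) = 455; x_2 ≥ 9 gives C(9,3) = 84; x_3 ≥ 7 gives C(11,3) = 165; x_4 ≥ 5 gives C(13,3) = 286. Together 990.
Add back pairs where two caps are both exceeded: 20 + 56 + 120 + 0 + 4 + 20 = 220.
Subtract triples: 0 + 0 + 1 + 0 = 1.
By inclusion–exclusion the count is 816 − 990 + 220 − 1 = 45.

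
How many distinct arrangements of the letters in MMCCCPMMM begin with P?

Fix P in the first position and arrange the remaining 8 letters.
Those 8 letters have C appearing 3 times and M appearing 5 times, giving (8)!/(5!·3!) = 56.

56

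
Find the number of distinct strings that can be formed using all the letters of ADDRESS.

Letter multiplicities in ADDRESS: A×1, D×2, E×1, R×1, S×2.
The number of distinct arrangements is 7!/(2!·2!) = 5040/4 = 1260.

1260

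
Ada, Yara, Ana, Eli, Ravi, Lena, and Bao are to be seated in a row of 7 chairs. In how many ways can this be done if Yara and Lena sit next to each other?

1440

Treat {Yara, Lena} as a single unit. There are 6 units to order, and the pair itself can be ordered 2 ways.
So the count is 2·(6)! = 1440.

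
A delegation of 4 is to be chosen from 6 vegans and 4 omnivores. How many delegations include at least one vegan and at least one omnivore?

With no constraint there are C(10,4) = 210 possible selections.
Subtract selections that omit an entire group: no vegans → C(4,4) = 1; no omnivores → C(6,4) = 15.
Both groups omitted at once is impossible, so 210 − 16 = 194.

194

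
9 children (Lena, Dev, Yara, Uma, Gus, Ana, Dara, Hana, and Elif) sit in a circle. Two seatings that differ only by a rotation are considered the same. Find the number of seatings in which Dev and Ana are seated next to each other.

Glue Dev and Ana into a block (2 internal orders). Seating 8 units around a circle gives (7)! arrangements.
So 2 × (7)! = 2 × 5040 = 10080.

10080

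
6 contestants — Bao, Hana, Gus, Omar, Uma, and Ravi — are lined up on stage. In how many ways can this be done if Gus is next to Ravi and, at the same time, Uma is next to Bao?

96

Treat {Gus,Ravi} as one block (2 orders) and {Uma,Bao} as another (2 orders).
That leaves 4 units to arrange: 2 × 2 × 4! = 4 × 24 = 96.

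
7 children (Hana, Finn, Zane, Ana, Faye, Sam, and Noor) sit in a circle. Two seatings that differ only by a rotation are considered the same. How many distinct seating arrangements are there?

720

Seat Hana anywhere (absorbing the rotational symmetry), then permute the other 6: (6)! = 720.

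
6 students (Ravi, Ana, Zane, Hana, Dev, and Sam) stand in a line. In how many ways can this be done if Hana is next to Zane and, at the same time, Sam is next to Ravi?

96

Treat {Hana,Zane} as one block (2 orders) and {Sam,Ravi} as another (2 orders).
That leaves 4 units to arrange: 2 × 2 × 4! = 4 × 24 = 96.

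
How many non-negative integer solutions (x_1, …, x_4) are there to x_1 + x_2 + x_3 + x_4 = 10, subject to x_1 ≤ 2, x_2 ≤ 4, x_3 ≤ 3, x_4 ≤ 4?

19

Without the upper bounds there are C(13,3) = 286 ways to split 10 among 4 variables.
Subtract solutions that violate a single cap (substitute x_i' = x_i − (cap_i+1)): x_1 ≥ 3 gives C(10,3) = 120; x_2 ≥ 5 gives C(8,3) = 56; x_3 ≥ 4 gives C(9,3) = 84; x_4 ≥ 5 gives C(8,3) = 56. Together 316.
Add back pairs where two caps are both exceeded: 10 + 20 + 10 + 4 + 1 + 4 = 49.
By inclusion–exclusion the count is 286 − 316 + 49 = 19.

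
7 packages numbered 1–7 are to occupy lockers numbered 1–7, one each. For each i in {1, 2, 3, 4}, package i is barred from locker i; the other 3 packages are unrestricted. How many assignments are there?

2790

Let Aᵢ (for 1 ≤ i ≤ 4) be the placements that put package i in its forbidden locker. Any j of these fix j positions, leaving (7−j)! ways to fill the rest, and there are C(4,j) ways to pick which j.
By inclusion–exclusion, the number of valid placements is Σ_{j=0}^{4} (−1)^j C(4,j)·(7−j)!.
Computing: 5040 − 2880 + 720 − 96 + 6 = 2790.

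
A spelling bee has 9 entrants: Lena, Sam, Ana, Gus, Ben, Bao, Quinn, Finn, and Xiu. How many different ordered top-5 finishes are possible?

15120

There are 9 choices for 1st place, 8 for 2nd, and so on down to 5 for position 5.
That gives 9 × 8 × 7 × 6 × 5 = 15120.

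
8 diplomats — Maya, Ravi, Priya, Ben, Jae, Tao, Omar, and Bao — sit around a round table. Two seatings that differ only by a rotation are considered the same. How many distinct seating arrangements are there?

Seat Maya anywhere (absorbing the rotational symmetry), then permute the other 7: (7)! = 5040.

5040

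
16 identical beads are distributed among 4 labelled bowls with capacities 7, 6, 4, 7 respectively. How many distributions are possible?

Without the upper bounds there are C(19,3) = 969 ways to split 16 among 4 bowls.
Subtract solutions that violate a single cap (substitute x_i' = x_i − (cap_i+1)): x_1 ≥ 8 gives C(11,3) = 165; x_2 ≥ 7 gives C(12,3) = 220; x_3 ≥ 5 gives C(14,3) = 364; x_4 ≥ 8 gives C(11,3) = 165. Together 914.
Add back pairs where two caps are both exceeded: 4 + 20 + 1 + 35 + 4 + 20 = 84.
By inclusion–exclusion the count is 969 − 914 + 84 = 139.

139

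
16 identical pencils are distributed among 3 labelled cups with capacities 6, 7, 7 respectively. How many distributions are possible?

15

Without the upper bounds there are C(18,2) = 153 ways to split 16 among 3 cups.
Subtract solutions that violate a single cap (substitute x_i' = x_i − (cap_i+1)): x_1 ≥ 7 gives C(11,2) = 55; x_2 ≥ 8 gives C(10,2) = 45; x_3 ≥ 8 gives C(10,2) = 45. Together 145.
Add back pairs where two caps are both exceeded: 3 + 3 + 1 = 7.
By inclusion–exclusion the count is 153 − 145 + 7 = 15.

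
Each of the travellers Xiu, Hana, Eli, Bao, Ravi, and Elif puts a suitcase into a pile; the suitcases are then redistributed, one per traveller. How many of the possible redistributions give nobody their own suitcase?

Count assignments avoiding every fixed point. For any j of the 6 travellers fixed to their own suitcase, the other 6−j can be arranged in (6−j)! ways.
By inclusion–exclusion this is Σ_{j=0}^{6} (−1)^j C(6,j)·(6−j)!.
Computing: 720 − 720 + 360 − 120 + 30 − 6 + 1 = 265.

265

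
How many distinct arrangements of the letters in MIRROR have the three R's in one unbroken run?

24

Treat the 3 copies of R as a single block. The multiset to arrange is then {RRR, I, M, O}, 4 items in all.
All 4 items are distinct, so there are (4)! = 24 arrangements.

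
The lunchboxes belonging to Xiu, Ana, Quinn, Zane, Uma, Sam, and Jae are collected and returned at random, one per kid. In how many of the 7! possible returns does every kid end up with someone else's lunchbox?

This is the derangement count D_7: permutations of 7 items with no fixed point.
By inclusion–exclusion this is Σ_{j=0}^{7} (−1)^j C(7,j)·(7−j)!.
Computing: 5040 − 5040 + 2520 − 840 + 210 − 42 + 7 − 1 = 1854.

1854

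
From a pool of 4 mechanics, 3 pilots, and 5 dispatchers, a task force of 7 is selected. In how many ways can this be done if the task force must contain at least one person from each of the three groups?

747

With no constraint there are C(12,7) = 792 possible selections.
Selections missing a whole group: no mechanics → C(8,7) = 8; no pilots → C(9,7) = 36; no dispatchers → C(7,7) = 1.
Add back selections omitting two groups (i.e. drawn from a single group): C(4,7) + C(3,7) + C(5,7) = 0.
By inclusion–exclusion: 792 − 45 + 0 = 747.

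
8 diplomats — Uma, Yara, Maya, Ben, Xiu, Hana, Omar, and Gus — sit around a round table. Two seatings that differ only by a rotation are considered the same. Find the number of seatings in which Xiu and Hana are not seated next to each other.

Without the restriction there are (7)! = 5040 seatings.
Those with Xiu next to Hana: fuse the pair into one unit and seat 7 units around a circle — 2·(6)! = 1440.
Subtracting, 5040 − 1440 = 3600.

3600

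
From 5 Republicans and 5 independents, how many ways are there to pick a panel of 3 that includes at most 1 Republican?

Split by how many Republicans are chosen (0 through 1).
Sum: C(5,0)·C(5,3) + C(5,1)·C(5,2) = 10 + 50 = 60.

60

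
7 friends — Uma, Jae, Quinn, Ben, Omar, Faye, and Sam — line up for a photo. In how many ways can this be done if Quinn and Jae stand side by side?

1440

Place the 5 others and the Quinn-Jae pair as 6 objects in a line; the pair has 2 internal arrangements.
So the count is 2·(6)! = 1440.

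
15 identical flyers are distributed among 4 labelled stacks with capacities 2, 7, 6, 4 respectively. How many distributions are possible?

Ignoring the caps, the number of non-negative solutions to x_1+…+x_4 = 15 is C(18,3) = 816.
Subtract solutions that violate a single cap (substitute x_i' = x_i − (cap_i+1)): x_1 ≥ 3 gives C(15,3) = 455; x_2 ≥ 8 gives C(10,3) = 120; x_3 ≥ 7 gives C(11,3) = 165; x_4 ≥ 5 gives C(13,3) = 286. Together 1026.
Add back pairs where two caps are both exceeded: 35 + 56 + 120 + 1 + 10 + 20 = 242.
Subtract triples: 0 + 0 + 1 + 0 = 1.
By inclusion–exclusion the count is 816 − 1026 + 242 − 1 = 31.

31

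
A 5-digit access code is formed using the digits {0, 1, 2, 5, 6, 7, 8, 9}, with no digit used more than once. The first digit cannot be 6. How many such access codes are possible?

The first digit has 8−1 = 7 choices (anything except 6).
The remaining 4 digits are filled from the other 7 symbols without repetition: 7 × 6 × 5 × 4 = 840.
Total: 7 × 840 = 5880.

5880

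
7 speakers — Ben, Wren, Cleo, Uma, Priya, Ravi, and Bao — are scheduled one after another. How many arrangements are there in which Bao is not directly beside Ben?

3600

There are 7! = 5040 arrangements in all. If Bao and Ben are adjacent, merging them into one block gives 2·(6)! = 1440 arrangements.
Complementary counting: 5040 − 1440 = 3600.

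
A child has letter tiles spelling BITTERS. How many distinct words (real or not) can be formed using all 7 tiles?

2520

BITTERS has 7 letters with T appearing twice.
Dividing 7! = 5040 by 2! = 2 for the repeated letters gives 2520.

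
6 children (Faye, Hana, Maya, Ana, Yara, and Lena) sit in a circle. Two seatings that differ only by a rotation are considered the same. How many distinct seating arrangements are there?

Seat Faye anywhere (absorbing the rotational symmetry), then permute the other 5: (5)! = 120.

120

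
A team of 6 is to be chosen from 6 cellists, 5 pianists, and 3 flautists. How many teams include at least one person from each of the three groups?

Unrestricted: C(14,6) = 3003 ways to pick any 6 of the 14.
Selections missing a whole group: no cellists → C(8,6) = 28; no pianists → C(9,6) = 84; no flautists → C(11,6) = 462.
Add back selections omitting two groups (i.e. drawn from a single group): C(6,6) + C(5,6) + C(3,6) = 1.
By inclusion–exclusion: 3003 − 574 + 1 = 2430.

2430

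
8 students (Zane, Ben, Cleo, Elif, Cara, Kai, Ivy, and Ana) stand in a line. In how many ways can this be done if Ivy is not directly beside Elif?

30240

Of the 8! = 40320 arrangements, those with Ivy and Elif adjacent number 2 × 7! = 10080 (treat the pair as a block with 2 internal orders).
Complementary counting: 40320 − 10080 = 30240.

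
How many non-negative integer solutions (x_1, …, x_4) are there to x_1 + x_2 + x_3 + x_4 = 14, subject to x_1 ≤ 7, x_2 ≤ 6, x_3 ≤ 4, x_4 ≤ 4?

99

By stars and bars, unrestricted non-negative solutions to x_1+…+x_4 = 14 number C(14+3,3) = 680.
Subtract solutions that violate a single cap (substitute x_i' = x_i − (cap_i+1)): x_1 ≥ 8 gives C(9,3) = 84; x_2 ≥ 7 gives C(10,3) = 120; x_3 ≥ 5 gives C(12,3) = 220; x_4 ≥ 5 gives C(12,3) = 220. Together 644.
Add back pairs where two caps are both exceeded: 0 + 4 + 4 + 10 + 10 + 35 = 63.
By inclusion–exclusion the count is 680 − 644 + 63 = 99.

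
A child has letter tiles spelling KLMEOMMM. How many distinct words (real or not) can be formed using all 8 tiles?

KLMEOMMM has 8 letters with M appearing 4 times.
Dividing 8! = 40320 by 4! = 24 for the repeated letters gives 1680.

1680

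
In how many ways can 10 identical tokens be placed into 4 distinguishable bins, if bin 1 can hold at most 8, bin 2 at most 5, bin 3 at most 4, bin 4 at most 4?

Without the upper bounds there are C(13,3) = 286 ways to split 10 among 4 bins.
Subtract solutions that violate a single cap (substitute x_i' = x_i − (cap_i+1)): x_1 ≥ 9 gives C(4,3) = 4; x_2 ≥ 6 gives C(7,3) = 35; x_3 ≥ 5 gives C(8,3) = 56; x_4 ≥ 5 gives C(8,3) = 56. Together 151.
Add back pairs where two caps are both exceeded: 0 + 0 + 0 + 0 + 0 + 1 = 1.
By inclusion–exclusion the count is 286 − 151 + 1 = 136.

136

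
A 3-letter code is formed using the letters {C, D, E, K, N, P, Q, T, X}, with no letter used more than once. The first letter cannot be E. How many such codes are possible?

448

The first letter has 9−1 = 8 choices (anything except E).
The remaining 2 letters are filled from the other 8 symbols without repetition: 8 × 7 = 56.
Total: 8 × 56 = 448.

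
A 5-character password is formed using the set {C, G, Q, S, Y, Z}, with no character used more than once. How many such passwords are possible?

With no repetition, fill the 5 characters in order: 6 choices, then 5, down to 2.
6 × 5 × 4 × 3 × 2 = 720.

720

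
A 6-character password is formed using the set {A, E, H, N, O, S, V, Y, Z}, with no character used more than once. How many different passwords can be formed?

60480

Choose and order 6 of the 9 symbols: the first character has 9 options, the next 8, and so on down to 4.
That product is 9 × 8 × 7 × 6 × 5 × 4 = 60480.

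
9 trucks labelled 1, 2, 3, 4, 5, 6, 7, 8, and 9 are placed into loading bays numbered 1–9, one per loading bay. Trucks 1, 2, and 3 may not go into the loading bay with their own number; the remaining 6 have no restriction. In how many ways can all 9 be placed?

256320

Let Aᵢ (for i ∈ {1, 2, 3}) be the placements that put truck i in its forbidden loading bay. Any j of these fix j positions, leaving (9−j)! ways to fill the rest, and there are C(3,j) ways to pick which j.
By inclusion–exclusion, the number of valid placements is Σ_{j=0}^{3} (−1)^j C(3,j)·(9−j)!.
Computing: 362880 − 120960 + 15120 − 720 = 256320.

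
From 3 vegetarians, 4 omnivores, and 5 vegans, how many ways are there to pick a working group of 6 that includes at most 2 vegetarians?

Split by how many vegetarians are chosen (0 through 2).
Sum: C(3,0)·C(9,6) + C(3,1)·C(9,5) + C(3,2)·C(9,4) = 84 + 378 + 378 = 840.

840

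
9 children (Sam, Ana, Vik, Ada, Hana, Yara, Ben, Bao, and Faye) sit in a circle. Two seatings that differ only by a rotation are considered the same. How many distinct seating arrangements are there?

40320

Around a circle, 9 distinct people have 9!/9 = (8)! = 40320 rotationally distinct seatings.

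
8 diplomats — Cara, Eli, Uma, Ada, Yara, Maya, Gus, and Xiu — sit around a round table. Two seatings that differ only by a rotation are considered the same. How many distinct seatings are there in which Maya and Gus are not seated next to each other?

All circular seatings of 8 people number (7)! = 5040.
Those with Maya next to Gus: fuse the pair into one unit and seat 7 units around a circle — 2·(6)! = 1440.
Subtracting, 5040 − 1440 = 3600.

3600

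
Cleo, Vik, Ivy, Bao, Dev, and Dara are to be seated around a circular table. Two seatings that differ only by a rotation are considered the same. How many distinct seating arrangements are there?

120

Around a circle, 6 distinct people have 6!/6 = (5)! = 120 rotationally distinct seatings.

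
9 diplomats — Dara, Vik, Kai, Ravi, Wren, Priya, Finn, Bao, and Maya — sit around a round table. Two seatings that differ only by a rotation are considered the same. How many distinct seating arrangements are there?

Seat Dara anywhere (absorbing the rotational symmetry), then permute the other 8: (8)! = 40320.

40320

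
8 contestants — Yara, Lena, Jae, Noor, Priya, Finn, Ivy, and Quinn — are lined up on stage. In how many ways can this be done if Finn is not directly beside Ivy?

30240

There are 8! = 40320 arrangements in all. If Finn and Ivy are adjacent, merging them into one block gives 2·(7)! = 10080 arrangements.
Complementary counting: 40320 − 10080 = 30240.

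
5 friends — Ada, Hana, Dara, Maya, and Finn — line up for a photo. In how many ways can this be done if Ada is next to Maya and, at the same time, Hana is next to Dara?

Treat {Ada,Maya} as one block (2 orders) and {Hana,Dara} as another (2 orders).
That leaves 3 units to arrange: 2 × 2 × 3! = 4 × 6 = 24.

24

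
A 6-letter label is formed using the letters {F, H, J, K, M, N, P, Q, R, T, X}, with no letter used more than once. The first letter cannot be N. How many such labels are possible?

The first letter has 11−1 = 10 choices (anything except N).
The remaining 5 letters are filled from the other 10 symbols without repetition: 10 × 9 × 8 × 7 × 6 = 30240.
Total: 10 × 30240 = 302400.

302400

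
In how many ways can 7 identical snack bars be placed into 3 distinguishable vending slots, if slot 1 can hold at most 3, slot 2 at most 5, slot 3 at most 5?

20

By stars and bars, unrestricted non-negative solutions to x_1+…+x_3 = 7 number C(7+2,2) = 36.
Subtract solutions that violate a single cap (substitute x_i' = x_i − (cap_i+1)): x_1 ≥ 4 gives C(5,2) = 10; x_2 ≥ 6 gives C(3,2) = 3; x_3 ≥ 6 gives C(3,2) = 3. Together 16.
No two caps can be exceeded simultaneously, so the pair terms are all 0.
By inclusion–exclusion the count is 36 − 16 + 0 = 20.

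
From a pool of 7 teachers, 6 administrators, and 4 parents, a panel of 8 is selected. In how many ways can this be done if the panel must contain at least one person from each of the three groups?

22813

Unrestricted: C(17,8) = 24310 ways to pick any 8 of the 17.
Selections missing a whole group: no teachers → C(10,8) = 45; no administrators → C(11,8) = 165; no parents → C(13,8) = 1287.
Add back selections omitting two groups (i.e. drawn from a single group): C(7,8) + C(6,8) + C(4,8) = 0.
By inclusion–exclusion: 24310 − 1497 + 0 = 22813.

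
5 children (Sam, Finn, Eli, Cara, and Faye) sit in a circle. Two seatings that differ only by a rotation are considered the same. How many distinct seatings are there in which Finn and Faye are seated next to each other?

12

Glue Finn and Faye into a block (2 internal orders). Seating 4 units around a circle gives (3)! arrangements.
So 2 × (3)! = 2 × 6 = 12.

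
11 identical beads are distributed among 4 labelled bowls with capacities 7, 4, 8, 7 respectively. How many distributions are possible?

By stars and bars, unrestricted non-negative solutions to x_1+…+x_4 = 11 number C(11+3,3) = 364.
Subtract solutions that violate a single cap (substitute x_i' = x_i − (cap_i+1)): x_1 ≥ 8 gives C(6,3) = 20; x_2 ≥ 5 gives C(9,3) = 84; x_3 ≥ 9 gives C(5,3) = 10; x_4 ≥ 8 gives C(6,3) = 20. Together 134.
No two caps can be exceeded simultaneously, so the pair terms are all 0.
By inclusion–exclusion the count is 364 − 134 + 0 = 230.

230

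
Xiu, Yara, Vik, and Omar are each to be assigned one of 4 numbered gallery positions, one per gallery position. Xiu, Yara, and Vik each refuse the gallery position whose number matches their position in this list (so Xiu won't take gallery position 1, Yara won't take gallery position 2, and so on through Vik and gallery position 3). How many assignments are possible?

11

Let Aᵢ (for i ∈ {1, 2, 3}) be the placements that put person i in their forbidden gallery position. Any j of these fix j positions, leaving (4−j)! ways to fill the rest, and there are C(3,j) ways to pick which j.
By inclusion–exclusion, the number of valid placements is Σ_{j=0}^{3} (−1)^j C(3,j)·(4−j)!.
Computing: 24 − 18 + 6 − 1 = 11.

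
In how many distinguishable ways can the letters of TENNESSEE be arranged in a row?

TENNESSEE has 9 letters with E appearing 4 times, N appearing twice, and S appearing twice.
So there are 9! / (4!·2!·2!) = 3780 distinguishable arrangements.

3780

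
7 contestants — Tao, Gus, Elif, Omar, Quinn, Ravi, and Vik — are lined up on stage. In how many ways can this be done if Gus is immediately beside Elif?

Place the 5 others and the Gus-Elif pair as 6 objects in a line; the pair has 2 internal arrangements.
So the count is 2·(6)! = 1440.

1440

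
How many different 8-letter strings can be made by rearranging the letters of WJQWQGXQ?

WJQWQGXQ has 8 letters with Q appearing 3 times and W appearing twice.
Dividing 8! = 40320 by 3!·2! = 12 for the repeated letters gives 3360.

3360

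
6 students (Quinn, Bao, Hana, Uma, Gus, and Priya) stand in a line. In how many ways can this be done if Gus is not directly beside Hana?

Of the 6! = 720 arrangements, those with Gus and Hana adjacent number 2 × 5! = 240 (treat the pair as a block with 2 internal orders).
So 720 − 240 = 480 arrangements keep them apart.

480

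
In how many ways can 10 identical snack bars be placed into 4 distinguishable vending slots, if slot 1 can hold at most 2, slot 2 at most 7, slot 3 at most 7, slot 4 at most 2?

61

Without the upper bounds there are C(13,3) = 286 ways to split 10 among 4 vending slots.
Subtract solutions that violate a single cap (substitute x_i' = x_i − (cap_i+1)): x_1 ≥ 3 gives C(10,3) = 120; x_2 ≥ 8 gives C(5,3) = 10; x_3 ≥ 8 gives C(5,3) = 10; x_4 ≥ 3 gives C(10,3) = 120. Together 260.
Add back pairs where two caps are both exceeded: 0 + 0 + 35 + 0 + 0 + 0 = 35.
By inclusion–exclusion the count is 286 − 260 + 35 = 61.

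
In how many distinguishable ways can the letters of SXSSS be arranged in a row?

Letter multiplicities in SXSSS: S×4, X×1.
Dividing 5! = 120 by 4! = 24 for the repeated letters gives 5.

5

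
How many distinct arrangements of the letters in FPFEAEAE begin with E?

With the first slot taken by E, it remains to arrange the other 7 letters (FPFAEAE).
Those 7 letters have A appearing twice, E appearing twice, and F appearing twice, giving (7)!/(2!·2!·2!) = 630.

630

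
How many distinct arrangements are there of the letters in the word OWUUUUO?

The 7 letters of OWUUUUO have repeats: O appearing twice and U appearing 4 times.
The number of distinct arrangements is 7!/(4!·2!) = 5040/48 = 105.

105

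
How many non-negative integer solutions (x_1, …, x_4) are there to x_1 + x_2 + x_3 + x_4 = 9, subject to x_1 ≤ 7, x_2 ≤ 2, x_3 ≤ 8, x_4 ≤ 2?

67

Without the upper bounds there are C(12,3) = 220 ways to split 9 among 4 variables.
Subtract solutions that violate a single cap (substitute x_i' = x_i − (cap_i+1)): x_1 ≥ 8 gives C(4,3) = 4; x_2 ≥ 3 gives C(9,3) = 84; x_3 ≥ 9 gives C(3,3) = 1; x_4 ≥ 3 gives C(9,3) = 84. Together 173.
Add back pairs where two caps are both exceeded: 0 + 0 + 0 + 0 + 20 + 0 = 20.
By inclusion–exclusion the count is 220 − 173 + 20 = 67.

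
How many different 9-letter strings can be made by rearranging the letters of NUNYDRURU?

15120

Letter multiplicities in NUNYDRURU: D×1, N×2, R×2, U×3, Y×1.
The number of distinct arrangements is 9!/(3!·2!·2!) = 362880/24 = 15120.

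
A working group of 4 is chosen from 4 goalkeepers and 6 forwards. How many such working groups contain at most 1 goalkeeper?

Split by how many goalkeepers are chosen (0 through 1).
Sum: C(4,0)·C(6,4) + C(4,1)·C(6,3) = 15 + 80 = 95.

95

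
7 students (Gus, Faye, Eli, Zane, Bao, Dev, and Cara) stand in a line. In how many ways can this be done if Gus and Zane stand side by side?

1440

Place the 5 others and the Gus-Zane pair as 6 objects in a line; the pair has 2 internal arrangements.
So the count is 2·(6)! = 1440.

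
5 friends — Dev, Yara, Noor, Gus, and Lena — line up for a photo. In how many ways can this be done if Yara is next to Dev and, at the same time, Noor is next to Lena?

Treat {Yara,Dev} as one block (2 orders) and {Noor,Lena} as another (2 orders).
That leaves 3 units to arrange: 2 × 2 × 3! = 4 × 6 = 24.

24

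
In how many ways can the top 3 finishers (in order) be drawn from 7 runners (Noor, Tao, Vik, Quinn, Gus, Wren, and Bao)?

210

This is an ordered selection of 3 from 7: P(7,3).
That gives 7 × 6 × 5 = 210.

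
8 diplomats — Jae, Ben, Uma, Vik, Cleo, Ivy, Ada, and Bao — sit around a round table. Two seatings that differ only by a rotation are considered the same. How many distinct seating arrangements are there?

Around a circle, 8 distinct people have 8!/8 = (7)! = 5040 rotationally distinct seatings.

5040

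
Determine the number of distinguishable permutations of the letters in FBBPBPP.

FBBPBPP has 7 letters with B appearing 3 times and P appearing 3 times.
The number of distinct arrangements is 7!/(3!·3!) = 5040/36 = 140.

140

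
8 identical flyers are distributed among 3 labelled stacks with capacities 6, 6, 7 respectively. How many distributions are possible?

38

Ignoring the caps, the number of non-negative solutions to x_1+…+x_3 = 8 is C(10,2) = 45.
Subtract solutions that violate a single cap (substitute x_i' = x_i − (cap_i+1)): x_1 ≥ 7 gives C(3,2) = 3; x_2 ≥ 7 gives C(3,2) = 3; x_3 ≥ 8 gives C(2,2) = 1. Together 7.
No two caps can be exceeded simultaneously, so the pair terms are all 0.
By inclusion–exclusion the count is 45 − 7 + 0 = 38.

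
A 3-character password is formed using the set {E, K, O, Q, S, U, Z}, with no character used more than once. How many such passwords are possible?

210

This is a permutation of 3 out of 7: P(7,3) = 7!/4!.
7 × 6 × 5 = 210.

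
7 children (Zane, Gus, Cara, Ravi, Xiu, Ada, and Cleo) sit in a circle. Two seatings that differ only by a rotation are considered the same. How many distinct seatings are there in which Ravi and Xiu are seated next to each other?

240

Glue Ravi and Xiu into a block (2 internal orders). Seating 6 units around a circle gives (5)! arrangements.
So 2 × (5)! = 2 × 120 = 240.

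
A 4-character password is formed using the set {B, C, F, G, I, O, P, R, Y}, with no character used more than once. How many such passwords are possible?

This is a permutation of 4 out of 9: P(9,4) = 9!/5!.
That product is 9 × 8 × 7 × 6 = 3024.

3024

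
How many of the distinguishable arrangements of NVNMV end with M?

6

Fix M in the last position and arrange the remaining 4 letters.
Those 4 letters have N appearing twice and V appearing twice, giving (4)!/(2!·2!) = 6.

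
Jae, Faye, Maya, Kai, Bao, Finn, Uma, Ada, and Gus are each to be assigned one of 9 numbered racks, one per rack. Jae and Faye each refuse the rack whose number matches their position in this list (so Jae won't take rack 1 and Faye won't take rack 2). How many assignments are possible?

Let Aᵢ (for i ∈ {1, 2}) be the placements that put person i in their forbidden rack. Any j of these fix j positions, leaving (9−j)! ways to fill the rest, and there are C(2,j) ways to pick which j.
By inclusion–exclusion, the number of valid placements is Σ_{j=0}^{2} (−1)^j C(2,j)·(9−j)!.
Computing: 362880 − 80640 + 5040 = 287280.

287280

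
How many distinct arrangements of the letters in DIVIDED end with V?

60

With the last slot taken by V, it remains to arrange the other 6 letters (DIIDED).
Those 6 letters have D appearing 3 times and I appearing twice, giving (6)!/(3!·2!) = 60.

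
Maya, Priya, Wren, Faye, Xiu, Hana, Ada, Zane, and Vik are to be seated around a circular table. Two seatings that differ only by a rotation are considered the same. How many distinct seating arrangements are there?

40320

Around a circle, 9 distinct people have 9!/9 = (8)! = 40320 rotationally distinct seatings.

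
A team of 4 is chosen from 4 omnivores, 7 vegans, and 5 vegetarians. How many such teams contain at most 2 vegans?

1470

Split by how many vegans are chosen (0 through 2).
Sum: C(7,0)·C(9,4) + C(7,1)·C(9,3) + C(7,2)·C(9,2) = 126 + 588 + 756 = 1470.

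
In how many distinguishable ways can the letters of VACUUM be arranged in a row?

Letter multiplicities in VACUUM: A×1, C×1, M×1, U×2, V×1.
The number of distinct arrangements is 6!/(2!) = 720/2 = 360.

360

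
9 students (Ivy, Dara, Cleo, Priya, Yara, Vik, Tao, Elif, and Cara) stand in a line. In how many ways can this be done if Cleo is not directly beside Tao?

There are 9! = 362880 arrangements in all. If Cleo and Tao are adjacent, merging them into one block gives 2·(8)! = 80640 arrangements.
Complementary counting: 362880 − 80640 = 282240.

282240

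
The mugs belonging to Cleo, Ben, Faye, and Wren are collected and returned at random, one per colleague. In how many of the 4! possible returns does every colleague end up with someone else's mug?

Count assignments avoiding every fixed point. For any j of the 4 colleagues fixed to their own mug, the other 4−j can be arranged in (4−j)! ways.
By inclusion–exclusion this is Σ_{j=0}^{4} (−1)^j C(4,j)·(4−j)!.
Computing: 24 − 24 + 12 − 4 + 1 = 9.

9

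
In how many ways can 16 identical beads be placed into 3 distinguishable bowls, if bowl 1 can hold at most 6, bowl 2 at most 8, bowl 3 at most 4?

6

By stars and bars, unrestricted non-negative solutions to x_1+…+x_3 = 16 number C(16+2,2) = 153.
Subtract solutions that violate a single cap (substitute x_i' = x_i − (cap_i+1)): x_1 ≥ 7 gives C(11,2) = 55; x_2 ≥ 9 gives C(9,2) = 36; x_3 ≥ 5 gives C(13,2) = 78. Together 169.
Add back pairs where two caps are both exceeded: 1 + 15 + 6 = 22.
By inclusion–exclusion the count is 153 − 169 + 22 = 6.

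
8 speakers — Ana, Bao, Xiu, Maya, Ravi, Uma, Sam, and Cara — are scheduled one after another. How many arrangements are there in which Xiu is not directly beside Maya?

30240

There are 8! = 40320 arrangements in all. If Xiu and Maya are adjacent, merging them into one block gives 2·(7)! = 10080 arrangements.
Complementary counting: 40320 − 10080 = 30240.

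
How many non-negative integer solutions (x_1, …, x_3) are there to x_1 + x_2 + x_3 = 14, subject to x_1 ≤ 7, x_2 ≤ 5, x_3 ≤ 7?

By stars and bars, unrestricted non-negative solutions to x_1+…+x_3 = 14 number C(14+2,2) = 120.
Subtract solutions that violate a single cap (substitute x_i' = x_i − (cap_i+1)): x_1 ≥ 8 gives C(8,2) = 28; x_2 ≥ 6 gives C(10,2) = 45; x_3 ≥ 8 gives C(8,2) = 28. Together 101.
Add back pairs where two caps are both exceeded: 1 + 0 + 1 = 2.
By inclusion–exclusion the count is 120 − 101 + 2 = 21.

21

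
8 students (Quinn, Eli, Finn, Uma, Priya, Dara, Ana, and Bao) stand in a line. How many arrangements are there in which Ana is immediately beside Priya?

10080

Place the 6 others and the Ana-Priya pair as 7 objects in a line; the pair has 2 internal arrangements.
So the count is 2·(7)! = 10080.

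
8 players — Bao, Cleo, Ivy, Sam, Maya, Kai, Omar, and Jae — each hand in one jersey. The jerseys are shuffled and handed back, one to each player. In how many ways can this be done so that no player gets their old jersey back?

14833

This is the derangement count D_8: permutations of 8 items with no fixed point.
By inclusion–exclusion this is Σ_{j=0}^{8} (−1)^j C(8,j)·(8−j)!.
Computing: 40320 − 40320 + 20160 − 6720 + 1680 − 336 + 56 − 8 + 1 = 14833.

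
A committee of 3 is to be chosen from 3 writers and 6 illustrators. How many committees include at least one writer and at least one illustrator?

63

Total 3-person selections from all 9: C(9,3) = 84.
Selections missing a whole group: no writers → C(6,3) = 20; no illustrators → C(3,3) = 1.
Both groups omitted at once is impossible, so 84 − 21 = 63.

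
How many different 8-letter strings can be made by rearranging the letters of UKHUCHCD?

5040

UKHUCHCD has 8 letters with C appearing twice, H appearing twice, and U appearing twice.
So there are 8! / (2!·2!·2!) = 5040 distinguishable arrangements.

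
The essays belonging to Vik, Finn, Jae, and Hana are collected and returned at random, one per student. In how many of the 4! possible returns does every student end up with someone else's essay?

9

Count assignments avoiding every fixed point. For any j of the 4 students fixed to their own essay, the other 4−j can be arranged in (4−j)! ways.
By inclusion–exclusion this is Σ_{j=0}^{4} (−1)^j C(4,j)·(4−j)!.
Computing: 24 − 24 + 12 − 4 + 1 = 9.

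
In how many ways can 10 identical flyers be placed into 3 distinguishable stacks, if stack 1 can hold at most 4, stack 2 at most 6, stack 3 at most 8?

32

Without the upper bounds there are C(12,2) = 66 ways to split 10 among 3 stacks.
Subtract solutions that violate a single cap (substitute x_i' = x_i − (cap_i+1)): x_1 ≥ 5 gives C(7,2) = 21; x_2 ≥ 7 gives C(5,2) = 10; x_3 ≥ 9 gives C(3,2) = 3. Together 34.
No two caps can be exceeded simultaneously, so the pair terms are all 0.
By inclusion–exclusion the count is 66 − 34 + 0 = 32.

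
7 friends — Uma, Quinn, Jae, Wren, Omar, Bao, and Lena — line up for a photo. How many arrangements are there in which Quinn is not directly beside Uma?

There are 7! = 5040 arrangements in all. If Quinn and Uma are adjacent, merging them into one block gives 2·(6)! = 1440 arrangements.
Complementary counting: 5040 − 1440 = 3600.

3600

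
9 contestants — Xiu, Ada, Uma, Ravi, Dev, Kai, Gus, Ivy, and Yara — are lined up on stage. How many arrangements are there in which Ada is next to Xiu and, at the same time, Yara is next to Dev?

20160

Treat {Ada,Xiu} as one block (2 orders) and {Yara,Dev} as another (2 orders).
That leaves 7 units to arrange: 2 × 2 × 7! = 4 × 5040 = 20160.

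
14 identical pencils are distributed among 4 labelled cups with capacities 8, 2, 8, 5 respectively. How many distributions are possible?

Ignoring the caps, the number of non-negative solutions to x_1+…+x_4 = 14 is C(17,3) = 680.
Subtract solutions that violate a single cap (substitute x_i' = x_i − (cap_i+1)): x_1 ≥ 9 gives C(8,3) = 56; x_2 ≥ 3 gives C(14,3) = 364; x_3 ≥ 9 gives C(8,3) = 56; x_4 ≥ 6 gives C(11,3) = 165. Together 641.
Add back pairs where two caps are both exceeded: 10 + 0 + 0 + 10 + 56 + 0 = 76.
By inclusion–exclusion the count is 680 − 641 + 76 = 115.

115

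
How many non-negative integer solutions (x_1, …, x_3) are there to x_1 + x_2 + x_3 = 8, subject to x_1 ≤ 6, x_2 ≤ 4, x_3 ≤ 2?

12

By stars and bars, unrestricted non-negative solutions to x_1+…+x_3 = 8 number C(8+2,2) = 45.
Subtract solutions that violate a single cap (substitute x_i' = x_i − (cap_i+1)): x_1 ≥ 7 gives C(3,2) = 3; x_2 ≥ 5 gives C(5,2) = 10; x_3 ≥ 3 gives C(7,2) = 21. Together 34.
Add back pairs where two caps are both exceeded: 0 + 0 + 1 = 1.
By inclusion–exclusion the count is 45 − 34 + 1 = 12.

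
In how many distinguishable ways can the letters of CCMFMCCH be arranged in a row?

Letter multiplicities in CCMFMCCH: C×4, F×1, H×1, M×2.
Dividing 8! = 40320 by 4!·2! = 48 for the repeated letters gives 840.

840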